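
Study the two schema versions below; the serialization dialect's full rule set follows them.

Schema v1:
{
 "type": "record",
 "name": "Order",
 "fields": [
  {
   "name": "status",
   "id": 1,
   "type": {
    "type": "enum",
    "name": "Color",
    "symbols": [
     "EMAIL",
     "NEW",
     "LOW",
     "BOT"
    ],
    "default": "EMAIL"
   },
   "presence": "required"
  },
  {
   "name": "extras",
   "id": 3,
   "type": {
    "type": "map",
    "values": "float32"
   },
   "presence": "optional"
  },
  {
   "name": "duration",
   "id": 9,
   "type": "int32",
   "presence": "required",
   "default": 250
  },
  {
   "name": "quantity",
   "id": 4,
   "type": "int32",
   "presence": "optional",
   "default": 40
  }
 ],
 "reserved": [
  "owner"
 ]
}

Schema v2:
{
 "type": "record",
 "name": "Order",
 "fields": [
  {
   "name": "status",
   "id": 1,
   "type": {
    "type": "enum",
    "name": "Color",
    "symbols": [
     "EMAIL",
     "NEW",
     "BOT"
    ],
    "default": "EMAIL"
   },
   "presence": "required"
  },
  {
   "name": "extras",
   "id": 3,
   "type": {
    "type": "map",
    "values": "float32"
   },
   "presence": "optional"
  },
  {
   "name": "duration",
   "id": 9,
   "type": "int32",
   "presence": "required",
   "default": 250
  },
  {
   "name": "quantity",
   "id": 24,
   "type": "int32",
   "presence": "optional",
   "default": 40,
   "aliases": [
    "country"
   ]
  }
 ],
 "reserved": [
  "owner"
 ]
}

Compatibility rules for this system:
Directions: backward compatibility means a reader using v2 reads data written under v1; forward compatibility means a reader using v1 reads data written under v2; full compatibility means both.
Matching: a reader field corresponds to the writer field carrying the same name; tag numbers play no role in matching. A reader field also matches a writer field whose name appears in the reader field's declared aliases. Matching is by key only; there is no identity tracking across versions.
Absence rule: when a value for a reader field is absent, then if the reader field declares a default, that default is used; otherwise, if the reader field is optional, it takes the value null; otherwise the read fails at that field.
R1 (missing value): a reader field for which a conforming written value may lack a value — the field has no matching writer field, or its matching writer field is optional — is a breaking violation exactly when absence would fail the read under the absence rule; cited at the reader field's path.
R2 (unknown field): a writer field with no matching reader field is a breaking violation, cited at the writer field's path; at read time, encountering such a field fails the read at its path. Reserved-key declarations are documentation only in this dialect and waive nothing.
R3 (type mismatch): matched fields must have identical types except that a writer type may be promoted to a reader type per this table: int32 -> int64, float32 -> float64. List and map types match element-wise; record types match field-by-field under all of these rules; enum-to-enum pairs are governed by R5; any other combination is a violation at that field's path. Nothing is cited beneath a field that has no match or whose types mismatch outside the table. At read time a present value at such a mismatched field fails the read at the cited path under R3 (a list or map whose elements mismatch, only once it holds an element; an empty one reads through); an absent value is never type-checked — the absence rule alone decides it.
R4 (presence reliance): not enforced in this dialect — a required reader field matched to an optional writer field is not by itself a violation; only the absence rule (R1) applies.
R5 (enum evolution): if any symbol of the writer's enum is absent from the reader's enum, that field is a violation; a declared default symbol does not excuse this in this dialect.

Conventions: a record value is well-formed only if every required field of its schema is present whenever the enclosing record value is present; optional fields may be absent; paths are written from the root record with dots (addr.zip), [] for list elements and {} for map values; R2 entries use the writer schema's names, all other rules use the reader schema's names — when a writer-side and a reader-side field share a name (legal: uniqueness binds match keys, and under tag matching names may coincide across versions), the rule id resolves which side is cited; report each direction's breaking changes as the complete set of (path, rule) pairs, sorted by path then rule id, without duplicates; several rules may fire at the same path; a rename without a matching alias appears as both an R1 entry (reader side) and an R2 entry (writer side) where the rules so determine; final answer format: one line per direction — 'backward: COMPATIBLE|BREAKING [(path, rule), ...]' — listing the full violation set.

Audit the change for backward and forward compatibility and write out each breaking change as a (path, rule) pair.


backward: BREAKING [(status, R5)]; forward: COMPATIBLE []

each type pair in Order: writer, then reader
checking backward for Order: reader v2 against writer v1:
  status <- status (Color -> Color, writer required)
  extras <- extras (map<string, float32> -> map<string, float32>, writer optional)
  duration <- duration (int32 -> int32, writer required)
  quantity <- quantity (int32 -> int32, writer optional)
  R5 fires at status
  => backward verdict for Order: BREAKING, 1 violation(s)
checking forward for Order: reader v1 against writer v2:
  status <- status (Color -> Color, writer required)
  extras <- extras (map<string, float32> -> map<string, float32>, writer optional)
  duration <- duration (int32 -> int32, writer required)
  quantity <- quantity (int32 -> int32, writer optional)
  => forward verdict for Order: COMPATIBLE, no violations


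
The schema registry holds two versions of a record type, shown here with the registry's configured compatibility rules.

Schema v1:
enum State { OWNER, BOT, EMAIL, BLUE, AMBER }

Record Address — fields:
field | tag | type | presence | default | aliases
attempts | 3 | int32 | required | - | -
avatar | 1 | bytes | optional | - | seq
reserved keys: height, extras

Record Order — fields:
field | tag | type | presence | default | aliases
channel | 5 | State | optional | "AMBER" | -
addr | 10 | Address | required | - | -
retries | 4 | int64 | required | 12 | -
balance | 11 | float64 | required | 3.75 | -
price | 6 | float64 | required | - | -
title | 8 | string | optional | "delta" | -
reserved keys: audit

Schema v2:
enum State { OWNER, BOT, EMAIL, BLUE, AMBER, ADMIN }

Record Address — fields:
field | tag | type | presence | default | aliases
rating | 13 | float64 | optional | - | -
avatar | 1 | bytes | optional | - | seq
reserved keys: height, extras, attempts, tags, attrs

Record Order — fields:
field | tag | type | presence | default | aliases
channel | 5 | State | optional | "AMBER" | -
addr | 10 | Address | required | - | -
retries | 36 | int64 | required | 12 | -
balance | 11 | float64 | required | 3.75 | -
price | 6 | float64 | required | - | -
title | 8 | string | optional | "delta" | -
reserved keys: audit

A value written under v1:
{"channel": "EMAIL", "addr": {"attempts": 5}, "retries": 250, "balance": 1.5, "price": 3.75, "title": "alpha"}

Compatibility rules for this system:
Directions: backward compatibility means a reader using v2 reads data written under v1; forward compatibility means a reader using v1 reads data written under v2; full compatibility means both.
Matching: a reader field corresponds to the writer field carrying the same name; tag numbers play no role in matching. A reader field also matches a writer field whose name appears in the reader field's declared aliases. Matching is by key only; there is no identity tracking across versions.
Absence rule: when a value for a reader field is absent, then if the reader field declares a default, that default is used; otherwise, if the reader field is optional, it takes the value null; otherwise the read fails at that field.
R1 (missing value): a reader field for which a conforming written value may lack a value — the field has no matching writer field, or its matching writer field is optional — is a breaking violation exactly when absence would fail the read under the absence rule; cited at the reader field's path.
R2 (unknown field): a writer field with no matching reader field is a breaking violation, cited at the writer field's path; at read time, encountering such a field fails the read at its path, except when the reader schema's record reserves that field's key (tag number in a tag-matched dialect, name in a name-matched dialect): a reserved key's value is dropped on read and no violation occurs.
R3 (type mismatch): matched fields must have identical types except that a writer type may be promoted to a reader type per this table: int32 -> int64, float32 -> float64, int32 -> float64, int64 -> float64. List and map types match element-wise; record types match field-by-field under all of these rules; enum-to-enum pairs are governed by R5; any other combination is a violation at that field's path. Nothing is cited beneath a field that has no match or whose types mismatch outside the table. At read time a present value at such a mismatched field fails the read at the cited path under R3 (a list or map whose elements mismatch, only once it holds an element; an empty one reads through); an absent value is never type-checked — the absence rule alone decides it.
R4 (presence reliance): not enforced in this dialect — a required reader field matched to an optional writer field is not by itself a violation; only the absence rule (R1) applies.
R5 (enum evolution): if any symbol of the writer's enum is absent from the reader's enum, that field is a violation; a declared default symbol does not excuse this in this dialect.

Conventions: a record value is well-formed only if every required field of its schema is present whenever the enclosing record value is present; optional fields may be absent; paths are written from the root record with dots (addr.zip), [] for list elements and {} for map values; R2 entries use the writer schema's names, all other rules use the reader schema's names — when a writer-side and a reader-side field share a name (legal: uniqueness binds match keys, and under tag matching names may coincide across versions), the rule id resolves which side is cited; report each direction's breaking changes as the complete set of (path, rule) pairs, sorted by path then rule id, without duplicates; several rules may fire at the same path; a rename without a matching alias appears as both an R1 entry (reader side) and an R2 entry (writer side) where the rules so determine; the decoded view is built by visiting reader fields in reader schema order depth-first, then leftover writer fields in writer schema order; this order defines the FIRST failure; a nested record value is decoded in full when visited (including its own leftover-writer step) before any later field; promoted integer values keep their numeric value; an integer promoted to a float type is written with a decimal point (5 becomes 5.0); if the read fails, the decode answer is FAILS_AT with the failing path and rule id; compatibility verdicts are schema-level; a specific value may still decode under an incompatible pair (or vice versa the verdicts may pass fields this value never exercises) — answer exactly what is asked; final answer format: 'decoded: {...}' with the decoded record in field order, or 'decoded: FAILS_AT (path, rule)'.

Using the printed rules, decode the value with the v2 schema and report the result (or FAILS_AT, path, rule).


decoded: {"channel": "EMAIL", "addr": {"rating": null, "avatar": null}, "retries": 250, "balance": 1.5, "price": 3.75, "title": "alpha"}

in Order below, arrows point writer -> reader
migrating the Order value to v2:
  channel := "EMAIL"
  addr.rating := null (not supplied -> null)
  addr.avatar := null (not supplied -> null)
  writer addr.attempts: reserved -> dropped
  retries := 250
  balance := 1.5
  price := 3.75
  title := "alpha"
  => decoded: {"channel": "EMAIL", "addr": {"rating": null, "avatar": null}, "retries": 250, "balance": 1.5, "price": 3.75, "title": "alpha"}
checking off the Order differences that do not matter here:
  field retries in record Order: tag 4 changed to 36 -> no rule fires on it and the decoded Order view is identical with or without it
  enum State (field channel in record Order): symbol ADMIN added -> affects the rule determinations only; this particular Order value decodes identically


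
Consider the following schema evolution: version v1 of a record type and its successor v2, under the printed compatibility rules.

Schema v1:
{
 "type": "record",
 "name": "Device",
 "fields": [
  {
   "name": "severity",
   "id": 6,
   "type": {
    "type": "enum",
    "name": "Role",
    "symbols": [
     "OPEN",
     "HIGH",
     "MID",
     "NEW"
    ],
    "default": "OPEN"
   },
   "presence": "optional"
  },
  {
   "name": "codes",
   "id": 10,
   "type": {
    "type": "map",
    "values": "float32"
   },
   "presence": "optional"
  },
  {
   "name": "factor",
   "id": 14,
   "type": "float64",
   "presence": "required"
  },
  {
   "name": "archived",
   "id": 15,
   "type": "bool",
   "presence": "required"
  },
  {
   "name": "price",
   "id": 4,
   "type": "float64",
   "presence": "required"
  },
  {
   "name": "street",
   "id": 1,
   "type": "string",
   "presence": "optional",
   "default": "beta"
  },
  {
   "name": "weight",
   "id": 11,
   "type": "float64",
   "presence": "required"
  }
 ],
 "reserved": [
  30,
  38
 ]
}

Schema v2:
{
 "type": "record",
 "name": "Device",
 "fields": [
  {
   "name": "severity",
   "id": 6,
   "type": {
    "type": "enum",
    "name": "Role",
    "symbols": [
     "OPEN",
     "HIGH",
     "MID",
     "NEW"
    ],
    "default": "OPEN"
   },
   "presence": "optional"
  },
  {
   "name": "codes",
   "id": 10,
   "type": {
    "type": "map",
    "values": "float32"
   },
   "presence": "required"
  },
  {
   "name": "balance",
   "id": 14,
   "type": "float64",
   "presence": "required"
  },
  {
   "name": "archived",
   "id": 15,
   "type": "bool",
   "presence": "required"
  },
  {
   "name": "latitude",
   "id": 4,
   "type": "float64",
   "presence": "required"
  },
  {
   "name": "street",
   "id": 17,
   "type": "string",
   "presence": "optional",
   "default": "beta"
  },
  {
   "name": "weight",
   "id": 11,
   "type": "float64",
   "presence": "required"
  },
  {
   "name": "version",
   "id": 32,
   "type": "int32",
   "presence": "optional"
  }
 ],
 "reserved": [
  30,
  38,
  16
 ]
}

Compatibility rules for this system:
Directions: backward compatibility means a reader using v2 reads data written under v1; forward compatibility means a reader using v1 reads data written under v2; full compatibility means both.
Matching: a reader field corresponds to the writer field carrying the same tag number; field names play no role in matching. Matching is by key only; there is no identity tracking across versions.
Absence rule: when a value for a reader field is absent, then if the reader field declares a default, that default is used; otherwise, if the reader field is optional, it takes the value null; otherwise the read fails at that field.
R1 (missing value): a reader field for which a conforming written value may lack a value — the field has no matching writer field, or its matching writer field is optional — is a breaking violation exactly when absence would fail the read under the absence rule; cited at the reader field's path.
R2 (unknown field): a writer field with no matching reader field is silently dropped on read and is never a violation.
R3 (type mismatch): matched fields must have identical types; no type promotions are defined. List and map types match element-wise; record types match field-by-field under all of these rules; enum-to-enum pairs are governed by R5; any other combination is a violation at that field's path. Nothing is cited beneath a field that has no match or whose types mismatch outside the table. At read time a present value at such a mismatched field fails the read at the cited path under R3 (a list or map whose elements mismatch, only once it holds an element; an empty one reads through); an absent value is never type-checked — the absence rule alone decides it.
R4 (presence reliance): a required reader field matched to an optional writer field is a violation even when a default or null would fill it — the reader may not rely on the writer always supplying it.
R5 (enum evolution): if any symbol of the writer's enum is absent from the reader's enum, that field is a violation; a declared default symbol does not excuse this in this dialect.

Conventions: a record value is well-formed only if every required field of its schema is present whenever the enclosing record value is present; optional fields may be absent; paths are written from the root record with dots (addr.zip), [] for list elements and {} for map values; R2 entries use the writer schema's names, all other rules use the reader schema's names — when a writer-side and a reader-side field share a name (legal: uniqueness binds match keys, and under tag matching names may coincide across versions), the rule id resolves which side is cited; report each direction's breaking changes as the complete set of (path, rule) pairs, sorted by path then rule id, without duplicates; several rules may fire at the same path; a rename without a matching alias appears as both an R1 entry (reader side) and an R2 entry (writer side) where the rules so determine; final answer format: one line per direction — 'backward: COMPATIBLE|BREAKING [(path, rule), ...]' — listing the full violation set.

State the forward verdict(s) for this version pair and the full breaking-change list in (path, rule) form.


forward: COMPATIBLE []

the writer's type comes first in each Device pair
forward pass over Device, reader schema v1, writer schema v2:
  severity <- severity (Role -> Role, writer optional)
  codes <- codes (map<string, float32> -> map<string, float32>, writer required)
  factor <- balance (float64 -> float64, writer required)
  archived <- archived (bool -> bool, writer required)
  price <- latitude (float64 -> float64, writer required)
  no writer field matches reader street
  weight <- weight (float64 -> float64, writer required)
  street (writer side), unknown to reader
  version (writer side), unknown to reader
  => no violations; forward on Device: COMPATIBLE
the rest of the Device diff is inert for this question:
  added field version to record Device: optional int32, tag 32 (in v2 it sits last) -> inert for the asked Device verdict: nothing fires
  renamed field price to latitude in record Device -> inert for the asked Device verdict: nothing fires
  field street in record Device: tag 1 changed to 17 -> inert for the asked Device verdict: nothing fires
  field codes in record Device: optional changed to required -> its effect on Device is confined to the backward direction, not asked
  renamed field factor to balance in record Device -> inert for the asked Device verdict: nothing fires


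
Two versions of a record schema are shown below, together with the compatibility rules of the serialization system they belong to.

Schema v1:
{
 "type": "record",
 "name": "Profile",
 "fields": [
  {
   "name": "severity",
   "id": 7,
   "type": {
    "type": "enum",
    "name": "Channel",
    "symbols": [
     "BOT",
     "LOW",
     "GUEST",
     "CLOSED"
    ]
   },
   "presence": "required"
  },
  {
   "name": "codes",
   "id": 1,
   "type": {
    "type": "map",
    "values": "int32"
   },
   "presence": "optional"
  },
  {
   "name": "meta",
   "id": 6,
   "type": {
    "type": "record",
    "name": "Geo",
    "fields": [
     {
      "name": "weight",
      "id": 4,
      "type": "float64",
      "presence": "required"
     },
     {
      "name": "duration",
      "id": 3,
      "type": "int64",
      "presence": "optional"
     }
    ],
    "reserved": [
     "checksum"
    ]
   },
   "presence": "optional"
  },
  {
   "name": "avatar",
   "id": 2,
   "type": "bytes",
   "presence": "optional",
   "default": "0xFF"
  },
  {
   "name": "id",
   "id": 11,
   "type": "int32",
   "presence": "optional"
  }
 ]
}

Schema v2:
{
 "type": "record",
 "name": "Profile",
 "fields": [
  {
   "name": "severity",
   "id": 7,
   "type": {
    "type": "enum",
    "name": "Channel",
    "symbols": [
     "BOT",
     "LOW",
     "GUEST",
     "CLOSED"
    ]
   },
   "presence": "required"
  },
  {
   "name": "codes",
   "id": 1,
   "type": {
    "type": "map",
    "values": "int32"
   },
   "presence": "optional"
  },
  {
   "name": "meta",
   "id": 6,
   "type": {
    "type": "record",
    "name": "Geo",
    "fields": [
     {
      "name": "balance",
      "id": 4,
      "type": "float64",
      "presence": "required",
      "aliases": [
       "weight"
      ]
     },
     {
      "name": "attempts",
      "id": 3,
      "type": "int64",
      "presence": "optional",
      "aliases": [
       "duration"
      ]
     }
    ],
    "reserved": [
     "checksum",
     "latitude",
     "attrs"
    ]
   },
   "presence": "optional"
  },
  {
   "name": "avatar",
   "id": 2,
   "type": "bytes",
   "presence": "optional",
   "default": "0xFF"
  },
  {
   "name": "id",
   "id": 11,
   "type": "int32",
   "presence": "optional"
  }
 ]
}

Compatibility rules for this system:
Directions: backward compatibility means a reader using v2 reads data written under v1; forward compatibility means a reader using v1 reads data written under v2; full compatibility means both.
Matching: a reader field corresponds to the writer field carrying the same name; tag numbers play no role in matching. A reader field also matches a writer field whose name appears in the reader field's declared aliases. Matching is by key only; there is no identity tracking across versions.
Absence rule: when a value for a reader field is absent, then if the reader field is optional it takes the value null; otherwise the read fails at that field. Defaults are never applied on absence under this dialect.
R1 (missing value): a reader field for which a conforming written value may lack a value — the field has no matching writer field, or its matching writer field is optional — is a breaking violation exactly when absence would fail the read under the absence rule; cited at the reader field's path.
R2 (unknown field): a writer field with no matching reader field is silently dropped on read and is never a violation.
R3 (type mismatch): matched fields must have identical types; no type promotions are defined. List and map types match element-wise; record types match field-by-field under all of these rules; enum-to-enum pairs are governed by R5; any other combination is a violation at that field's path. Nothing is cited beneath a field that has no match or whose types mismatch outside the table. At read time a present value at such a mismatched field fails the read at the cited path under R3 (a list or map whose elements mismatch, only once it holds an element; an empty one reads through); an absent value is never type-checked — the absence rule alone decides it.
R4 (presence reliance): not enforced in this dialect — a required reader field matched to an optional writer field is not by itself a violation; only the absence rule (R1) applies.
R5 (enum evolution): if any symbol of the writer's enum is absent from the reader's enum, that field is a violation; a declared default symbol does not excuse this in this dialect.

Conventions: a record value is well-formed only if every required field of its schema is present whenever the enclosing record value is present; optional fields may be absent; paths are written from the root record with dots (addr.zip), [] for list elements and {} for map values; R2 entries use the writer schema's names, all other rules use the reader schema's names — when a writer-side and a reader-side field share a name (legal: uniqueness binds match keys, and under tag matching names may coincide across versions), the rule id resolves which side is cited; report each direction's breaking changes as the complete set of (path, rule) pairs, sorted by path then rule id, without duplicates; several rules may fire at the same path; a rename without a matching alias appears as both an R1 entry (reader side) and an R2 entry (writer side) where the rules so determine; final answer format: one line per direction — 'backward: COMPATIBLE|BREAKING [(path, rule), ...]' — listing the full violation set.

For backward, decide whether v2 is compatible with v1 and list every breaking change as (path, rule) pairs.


backward: COMPATIBLE []

arrows below run writer -> reader for Profile
backward pass over Profile, reader schema v2, writer schema v1:
  severity: Channel -> Channel, writer required; from severity
  codes: map<string, int32> -> map<string, int32>, writer optional; from codes
  meta: Geo -> Geo, writer optional; from meta
  avatar: bytes -> bytes, writer optional; from avatar
  id: int32 -> int32, writer optional; from id
  meta.balance: float64 -> float64, writer required; from meta.weight
  meta.attempts: int64 -> int64, writer optional; from meta.duration
  nothing fires on Profile: backward is COMPATIBLE
the other Profile changes do not affect what is asked:
  renamed field weight to balance in record Geo (alias weight declared on the renamed field) -> matters only for Profile's forward compatibility — outside the asked direction
  renamed field duration to attempts in record Geo (alias duration declared on the renamed field) -> fires no rule on Profile, leaving the asked answer as it is


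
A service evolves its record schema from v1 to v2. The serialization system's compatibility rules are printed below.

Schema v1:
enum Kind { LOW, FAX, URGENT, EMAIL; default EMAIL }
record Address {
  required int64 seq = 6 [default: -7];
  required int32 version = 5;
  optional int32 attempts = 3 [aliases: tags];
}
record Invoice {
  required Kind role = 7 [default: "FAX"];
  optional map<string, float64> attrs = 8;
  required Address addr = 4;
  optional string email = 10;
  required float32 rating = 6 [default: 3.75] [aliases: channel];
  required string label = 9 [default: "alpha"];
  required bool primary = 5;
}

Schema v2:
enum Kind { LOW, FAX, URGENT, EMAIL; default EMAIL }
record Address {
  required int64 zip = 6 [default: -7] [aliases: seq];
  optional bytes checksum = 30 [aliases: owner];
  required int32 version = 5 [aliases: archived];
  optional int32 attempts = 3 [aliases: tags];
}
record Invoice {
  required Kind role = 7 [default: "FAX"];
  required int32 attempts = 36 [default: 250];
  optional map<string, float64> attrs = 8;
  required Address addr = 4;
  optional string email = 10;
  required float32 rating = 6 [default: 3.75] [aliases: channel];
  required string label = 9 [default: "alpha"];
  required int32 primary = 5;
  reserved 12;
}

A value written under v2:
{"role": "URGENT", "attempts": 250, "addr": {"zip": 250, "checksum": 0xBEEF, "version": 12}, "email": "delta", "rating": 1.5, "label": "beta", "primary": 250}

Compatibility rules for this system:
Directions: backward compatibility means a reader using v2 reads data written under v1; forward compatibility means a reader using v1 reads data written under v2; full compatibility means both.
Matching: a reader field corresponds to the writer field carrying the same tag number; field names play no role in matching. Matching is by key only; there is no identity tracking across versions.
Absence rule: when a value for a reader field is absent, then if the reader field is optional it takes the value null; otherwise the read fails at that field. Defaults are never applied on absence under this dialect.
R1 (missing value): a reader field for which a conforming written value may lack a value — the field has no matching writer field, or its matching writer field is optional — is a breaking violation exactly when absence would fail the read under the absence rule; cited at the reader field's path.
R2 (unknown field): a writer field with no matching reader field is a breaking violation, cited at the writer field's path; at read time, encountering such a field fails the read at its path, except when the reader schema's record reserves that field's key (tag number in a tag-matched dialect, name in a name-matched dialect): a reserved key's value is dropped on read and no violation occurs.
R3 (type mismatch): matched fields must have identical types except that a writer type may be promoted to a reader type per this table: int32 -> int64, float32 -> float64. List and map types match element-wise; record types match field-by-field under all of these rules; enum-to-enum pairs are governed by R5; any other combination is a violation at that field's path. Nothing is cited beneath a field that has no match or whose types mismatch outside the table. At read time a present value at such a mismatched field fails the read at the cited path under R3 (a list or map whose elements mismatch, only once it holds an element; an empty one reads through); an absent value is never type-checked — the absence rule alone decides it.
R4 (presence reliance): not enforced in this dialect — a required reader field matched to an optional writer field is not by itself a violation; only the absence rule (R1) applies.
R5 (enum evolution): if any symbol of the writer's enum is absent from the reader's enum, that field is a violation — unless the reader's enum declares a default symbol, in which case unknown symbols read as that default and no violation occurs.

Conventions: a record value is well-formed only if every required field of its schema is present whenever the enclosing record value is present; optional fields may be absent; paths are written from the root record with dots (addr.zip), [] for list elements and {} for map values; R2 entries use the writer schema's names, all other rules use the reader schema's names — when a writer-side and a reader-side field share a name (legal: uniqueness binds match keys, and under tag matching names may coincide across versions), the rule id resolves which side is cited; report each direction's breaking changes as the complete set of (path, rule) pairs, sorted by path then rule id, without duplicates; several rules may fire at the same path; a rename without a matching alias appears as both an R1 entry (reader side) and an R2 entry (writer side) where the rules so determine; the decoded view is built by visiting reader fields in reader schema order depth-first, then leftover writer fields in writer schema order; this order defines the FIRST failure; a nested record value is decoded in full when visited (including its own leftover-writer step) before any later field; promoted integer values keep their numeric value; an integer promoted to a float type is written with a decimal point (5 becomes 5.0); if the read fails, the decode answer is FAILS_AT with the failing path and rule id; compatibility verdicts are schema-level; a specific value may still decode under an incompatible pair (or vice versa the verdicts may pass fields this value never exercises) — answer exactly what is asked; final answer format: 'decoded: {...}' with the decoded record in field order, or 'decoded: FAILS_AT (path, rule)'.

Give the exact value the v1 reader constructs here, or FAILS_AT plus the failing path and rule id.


decoded: FAILS_AT (addr.checksum, R2)

arrows below run writer -> reader for Invoice
decode walk for Invoice under reader schema v1:
  role := "URGENT"
  attrs := null (missing; optional => null)
  addr.seq := 250 (from writer zip)
  addr.version := 12
  addr.attempts := null (missing; optional => null)
  read fails at addr.checksum under R2 (unknown field)
  => FAILS_AT (addr.checksum, R2)
ruling out the remaining Invoice differences:
  renamed field seq to zip in record Address (alias seq declared on the renamed field) -> fires no rule on Invoice under this dialect and leaves the result unchanged
  field primary in record Invoice: type bool changed to int32 -> changes Invoice's schema-level verdicts only — the decode of this value is the same
  added field attempts to record Invoice: required int32, tag 36, default 250 (in v2 it sits immediately before attrs) -> changes Invoice's schema-level verdicts only — the decode of this value is the same


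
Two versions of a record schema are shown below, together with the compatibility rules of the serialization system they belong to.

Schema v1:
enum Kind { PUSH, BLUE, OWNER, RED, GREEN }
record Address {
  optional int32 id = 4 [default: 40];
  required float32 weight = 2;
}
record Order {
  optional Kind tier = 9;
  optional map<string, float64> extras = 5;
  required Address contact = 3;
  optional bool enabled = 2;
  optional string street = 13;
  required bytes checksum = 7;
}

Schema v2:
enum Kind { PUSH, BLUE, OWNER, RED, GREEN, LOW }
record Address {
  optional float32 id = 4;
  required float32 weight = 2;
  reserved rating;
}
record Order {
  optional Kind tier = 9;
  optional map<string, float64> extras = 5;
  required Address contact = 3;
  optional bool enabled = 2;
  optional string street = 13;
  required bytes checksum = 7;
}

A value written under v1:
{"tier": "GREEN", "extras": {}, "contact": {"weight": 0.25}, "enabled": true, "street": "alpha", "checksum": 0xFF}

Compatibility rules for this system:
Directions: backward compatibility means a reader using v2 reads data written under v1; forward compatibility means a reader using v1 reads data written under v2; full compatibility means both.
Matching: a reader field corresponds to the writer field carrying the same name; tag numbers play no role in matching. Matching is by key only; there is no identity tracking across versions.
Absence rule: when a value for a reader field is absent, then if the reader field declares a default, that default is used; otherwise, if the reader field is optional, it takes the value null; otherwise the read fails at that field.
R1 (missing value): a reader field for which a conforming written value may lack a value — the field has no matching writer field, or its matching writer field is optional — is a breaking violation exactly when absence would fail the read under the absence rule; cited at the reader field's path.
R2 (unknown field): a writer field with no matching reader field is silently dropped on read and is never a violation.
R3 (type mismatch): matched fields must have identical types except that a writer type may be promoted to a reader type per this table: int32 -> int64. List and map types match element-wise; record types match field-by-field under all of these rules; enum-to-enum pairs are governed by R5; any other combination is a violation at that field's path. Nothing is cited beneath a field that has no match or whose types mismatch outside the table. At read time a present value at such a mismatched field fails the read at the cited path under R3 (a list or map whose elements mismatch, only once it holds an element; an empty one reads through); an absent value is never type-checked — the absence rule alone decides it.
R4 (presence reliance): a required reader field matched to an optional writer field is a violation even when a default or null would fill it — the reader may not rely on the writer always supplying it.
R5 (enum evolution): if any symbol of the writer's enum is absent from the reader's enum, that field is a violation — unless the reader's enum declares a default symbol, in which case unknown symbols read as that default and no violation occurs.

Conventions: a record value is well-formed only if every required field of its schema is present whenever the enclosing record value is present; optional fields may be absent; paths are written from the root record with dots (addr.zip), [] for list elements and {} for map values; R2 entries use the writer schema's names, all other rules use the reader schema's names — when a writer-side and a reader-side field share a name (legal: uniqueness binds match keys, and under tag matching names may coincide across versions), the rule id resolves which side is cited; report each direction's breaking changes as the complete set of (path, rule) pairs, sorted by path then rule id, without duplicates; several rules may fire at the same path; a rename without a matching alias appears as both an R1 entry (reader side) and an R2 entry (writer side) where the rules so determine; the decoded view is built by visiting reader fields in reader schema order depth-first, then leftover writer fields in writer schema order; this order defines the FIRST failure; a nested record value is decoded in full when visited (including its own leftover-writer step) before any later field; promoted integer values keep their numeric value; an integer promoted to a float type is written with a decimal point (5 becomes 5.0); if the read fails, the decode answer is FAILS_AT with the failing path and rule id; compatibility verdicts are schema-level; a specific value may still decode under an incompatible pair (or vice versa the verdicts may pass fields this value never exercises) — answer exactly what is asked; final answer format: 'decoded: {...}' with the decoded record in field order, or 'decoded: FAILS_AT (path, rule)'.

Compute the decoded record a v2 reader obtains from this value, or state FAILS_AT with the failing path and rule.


decoded: {"tier": "GREEN", "extras": {}, "contact": {"id": null, "weight": 0.25}, "enabled": true, "street": "alpha", "checksum": 0xFF}

arrows below run writer -> reader for Order
migrating the Order value to v2:
  tier := "GREEN"
  extras := {}
  contact.id := null (not supplied -> null)
  contact.weight := 0.25
  enabled := true
  street := "alpha"
  checksum := 0xFF
  => decoded: {"tier": "GREEN", "extras": {}, "contact": {"id": null, "weight": 0.25}, "enabled": true, "street": "alpha", "checksum": 0xFF}
the other Order changes do not affect what is asked:
  enum Kind (field tier in record Order): symbol LOW added -> affects the rule determinations only; this particular Order value decodes identically


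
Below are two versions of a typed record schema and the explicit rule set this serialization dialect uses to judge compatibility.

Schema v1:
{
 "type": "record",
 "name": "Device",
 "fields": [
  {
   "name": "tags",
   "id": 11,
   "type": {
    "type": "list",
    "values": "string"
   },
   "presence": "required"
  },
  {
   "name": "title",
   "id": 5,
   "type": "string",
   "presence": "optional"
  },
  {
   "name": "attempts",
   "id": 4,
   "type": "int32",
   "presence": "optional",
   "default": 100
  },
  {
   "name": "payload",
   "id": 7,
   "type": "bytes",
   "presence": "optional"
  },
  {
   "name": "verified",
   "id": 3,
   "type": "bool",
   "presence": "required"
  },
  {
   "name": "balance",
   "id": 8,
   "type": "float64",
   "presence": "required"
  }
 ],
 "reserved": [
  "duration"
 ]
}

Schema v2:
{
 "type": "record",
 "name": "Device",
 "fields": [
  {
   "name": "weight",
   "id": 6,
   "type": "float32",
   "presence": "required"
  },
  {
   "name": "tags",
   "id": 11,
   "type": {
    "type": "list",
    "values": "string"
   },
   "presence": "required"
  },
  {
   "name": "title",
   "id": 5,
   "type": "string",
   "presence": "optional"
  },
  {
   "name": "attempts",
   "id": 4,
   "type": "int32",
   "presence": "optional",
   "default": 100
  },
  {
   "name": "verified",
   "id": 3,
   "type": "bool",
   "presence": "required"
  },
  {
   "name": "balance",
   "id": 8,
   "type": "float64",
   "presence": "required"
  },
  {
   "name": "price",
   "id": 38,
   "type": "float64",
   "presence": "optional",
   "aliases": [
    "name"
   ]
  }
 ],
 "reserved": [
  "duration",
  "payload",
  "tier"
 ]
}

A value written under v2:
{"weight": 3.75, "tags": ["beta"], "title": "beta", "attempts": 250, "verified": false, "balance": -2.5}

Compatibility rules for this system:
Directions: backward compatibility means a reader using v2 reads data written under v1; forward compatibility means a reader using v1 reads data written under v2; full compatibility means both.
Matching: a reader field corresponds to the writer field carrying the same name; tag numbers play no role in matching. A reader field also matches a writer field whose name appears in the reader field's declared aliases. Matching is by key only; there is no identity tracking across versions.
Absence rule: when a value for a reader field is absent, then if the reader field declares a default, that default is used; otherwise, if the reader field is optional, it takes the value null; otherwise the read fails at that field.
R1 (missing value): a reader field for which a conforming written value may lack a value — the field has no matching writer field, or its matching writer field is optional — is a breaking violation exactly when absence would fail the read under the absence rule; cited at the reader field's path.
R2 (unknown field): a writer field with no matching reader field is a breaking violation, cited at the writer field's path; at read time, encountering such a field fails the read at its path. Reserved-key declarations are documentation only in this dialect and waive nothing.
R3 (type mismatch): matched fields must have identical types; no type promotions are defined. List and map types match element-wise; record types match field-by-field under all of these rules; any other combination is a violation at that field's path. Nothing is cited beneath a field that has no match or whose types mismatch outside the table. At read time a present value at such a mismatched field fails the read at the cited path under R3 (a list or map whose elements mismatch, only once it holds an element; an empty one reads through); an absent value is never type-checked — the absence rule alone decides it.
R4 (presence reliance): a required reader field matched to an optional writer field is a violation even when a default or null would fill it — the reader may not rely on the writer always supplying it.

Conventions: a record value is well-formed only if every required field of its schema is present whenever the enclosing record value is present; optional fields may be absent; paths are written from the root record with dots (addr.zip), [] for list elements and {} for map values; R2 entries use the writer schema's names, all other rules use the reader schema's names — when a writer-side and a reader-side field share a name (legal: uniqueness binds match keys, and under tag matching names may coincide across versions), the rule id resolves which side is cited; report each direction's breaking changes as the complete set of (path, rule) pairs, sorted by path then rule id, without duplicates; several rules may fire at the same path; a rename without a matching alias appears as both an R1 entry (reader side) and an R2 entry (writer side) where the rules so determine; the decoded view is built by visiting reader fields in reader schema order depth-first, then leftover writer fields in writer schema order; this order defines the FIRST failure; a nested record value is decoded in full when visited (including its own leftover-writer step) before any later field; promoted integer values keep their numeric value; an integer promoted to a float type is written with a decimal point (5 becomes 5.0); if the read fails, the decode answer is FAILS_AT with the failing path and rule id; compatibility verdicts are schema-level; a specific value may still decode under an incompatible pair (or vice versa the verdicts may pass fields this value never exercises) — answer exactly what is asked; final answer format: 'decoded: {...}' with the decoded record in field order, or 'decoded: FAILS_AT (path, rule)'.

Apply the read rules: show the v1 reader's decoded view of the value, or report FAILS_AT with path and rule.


decoded: FAILS_AT (weight, R2)

each type pair in Device: writer, then reader
decoding the Device value with the v1 reader:
  tags := ["beta"]
  title := "beta"
  attempts := 250
  payload := null (not supplied -> null)
  verified := false
  balance := -2.5
  read fails at weight under R2 (unknown field)
  => FAILS_AT (weight, R2)
the other Device changes do not affect what is asked:
  removed field payload from record Device (its key "payload" joins the reserved list) -> schema-level compatibility only; this Device value's decode is unchanged
  added field price to record Device: optional float64, tag 38 (in v2 it sits last) -> schema-level compatibility only; this Device value's decode is unchanged
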